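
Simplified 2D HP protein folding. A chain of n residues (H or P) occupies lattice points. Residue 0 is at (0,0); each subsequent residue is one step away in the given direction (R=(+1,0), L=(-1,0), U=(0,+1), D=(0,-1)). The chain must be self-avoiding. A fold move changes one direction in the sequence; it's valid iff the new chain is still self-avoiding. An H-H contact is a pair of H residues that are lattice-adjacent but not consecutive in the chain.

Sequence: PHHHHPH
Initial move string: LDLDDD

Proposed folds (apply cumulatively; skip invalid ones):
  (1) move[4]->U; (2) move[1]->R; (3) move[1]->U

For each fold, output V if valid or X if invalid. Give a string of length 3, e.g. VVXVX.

Answer: XXV

Derivation:
Initial: LDLDDD -> [(0, 0), (-1, 0), (-1, -1), (-2, -1), (-2, -2), (-2, -3), (-2, -4)]
Fold 1: move[4]->U => LDLDUD INVALID (collision), skipped
Fold 2: move[1]->R => LRLDDD INVALID (collision), skipped
Fold 3: move[1]->U => LULDDD VALID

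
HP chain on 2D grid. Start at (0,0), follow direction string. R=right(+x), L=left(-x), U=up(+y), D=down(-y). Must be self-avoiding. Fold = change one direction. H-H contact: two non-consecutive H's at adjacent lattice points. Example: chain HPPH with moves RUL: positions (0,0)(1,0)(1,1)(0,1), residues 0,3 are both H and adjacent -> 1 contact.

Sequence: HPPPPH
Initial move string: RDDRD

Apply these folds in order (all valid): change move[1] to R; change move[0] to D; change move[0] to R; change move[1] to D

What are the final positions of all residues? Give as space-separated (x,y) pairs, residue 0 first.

Initial moves: RDDRD
Fold: move[1]->R => RRDRD (positions: [(0, 0), (1, 0), (2, 0), (2, -1), (3, -1), (3, -2)])
Fold: move[0]->D => DRDRD (positions: [(0, 0), (0, -1), (1, -1), (1, -2), (2, -2), (2, -3)])
Fold: move[0]->R => RRDRD (positions: [(0, 0), (1, 0), (2, 0), (2, -1), (3, -1), (3, -2)])
Fold: move[1]->D => RDDRD (positions: [(0, 0), (1, 0), (1, -1), (1, -2), (2, -2), (2, -3)])

Answer: (0,0) (1,0) (1,-1) (1,-2) (2,-2) (2,-3)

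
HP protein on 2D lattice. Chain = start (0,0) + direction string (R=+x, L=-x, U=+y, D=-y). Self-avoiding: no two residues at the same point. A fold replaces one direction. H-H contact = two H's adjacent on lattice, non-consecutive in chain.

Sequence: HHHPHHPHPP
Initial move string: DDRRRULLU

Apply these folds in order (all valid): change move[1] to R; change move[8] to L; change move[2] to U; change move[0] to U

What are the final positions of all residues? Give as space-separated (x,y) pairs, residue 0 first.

Answer: (0,0) (0,1) (1,1) (1,2) (2,2) (3,2) (3,3) (2,3) (1,3) (0,3)

Derivation:
Initial moves: DDRRRULLU
Fold: move[1]->R => DRRRRULLU (positions: [(0, 0), (0, -1), (1, -1), (2, -1), (3, -1), (4, -1), (4, 0), (3, 0), (2, 0), (2, 1)])
Fold: move[8]->L => DRRRRULLL (positions: [(0, 0), (0, -1), (1, -1), (2, -1), (3, -1), (4, -1), (4, 0), (3, 0), (2, 0), (1, 0)])
Fold: move[2]->U => DRURRULLL (positions: [(0, 0), (0, -1), (1, -1), (1, 0), (2, 0), (3, 0), (3, 1), (2, 1), (1, 1), (0, 1)])
Fold: move[0]->U => URURRULLL (positions: [(0, 0), (0, 1), (1, 1), (1, 2), (2, 2), (3, 2), (3, 3), (2, 3), (1, 3), (0, 3)])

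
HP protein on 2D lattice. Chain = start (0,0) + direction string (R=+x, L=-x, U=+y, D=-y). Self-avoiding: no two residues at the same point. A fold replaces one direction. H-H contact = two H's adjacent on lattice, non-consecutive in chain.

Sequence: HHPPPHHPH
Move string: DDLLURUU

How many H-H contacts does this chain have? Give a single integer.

Positions: [(0, 0), (0, -1), (0, -2), (-1, -2), (-2, -2), (-2, -1), (-1, -1), (-1, 0), (-1, 1)]
H-H contact: residue 1 @(0,-1) - residue 6 @(-1, -1)

Answer: 1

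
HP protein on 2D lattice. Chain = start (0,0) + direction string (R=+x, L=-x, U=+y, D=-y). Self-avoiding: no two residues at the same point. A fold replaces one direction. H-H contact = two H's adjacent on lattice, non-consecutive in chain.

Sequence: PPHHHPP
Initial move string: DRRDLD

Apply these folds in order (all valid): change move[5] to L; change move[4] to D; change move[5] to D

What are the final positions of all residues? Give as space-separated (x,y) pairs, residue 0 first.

Answer: (0,0) (0,-1) (1,-1) (2,-1) (2,-2) (2,-3) (2,-4)

Derivation:
Initial moves: DRRDLD
Fold: move[5]->L => DRRDLL (positions: [(0, 0), (0, -1), (1, -1), (2, -1), (2, -2), (1, -2), (0, -2)])
Fold: move[4]->D => DRRDDL (positions: [(0, 0), (0, -1), (1, -1), (2, -1), (2, -2), (2, -3), (1, -3)])
Fold: move[5]->D => DRRDDD (positions: [(0, 0), (0, -1), (1, -1), (2, -1), (2, -2), (2, -3), (2, -4)])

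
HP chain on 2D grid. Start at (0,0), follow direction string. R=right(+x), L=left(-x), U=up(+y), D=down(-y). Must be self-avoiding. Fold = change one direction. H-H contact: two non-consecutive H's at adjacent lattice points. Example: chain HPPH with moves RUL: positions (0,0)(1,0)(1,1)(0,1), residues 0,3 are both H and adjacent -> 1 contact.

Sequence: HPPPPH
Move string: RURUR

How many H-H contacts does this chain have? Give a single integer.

Answer: 0

Derivation:
Positions: [(0, 0), (1, 0), (1, 1), (2, 1), (2, 2), (3, 2)]
No H-H contacts found.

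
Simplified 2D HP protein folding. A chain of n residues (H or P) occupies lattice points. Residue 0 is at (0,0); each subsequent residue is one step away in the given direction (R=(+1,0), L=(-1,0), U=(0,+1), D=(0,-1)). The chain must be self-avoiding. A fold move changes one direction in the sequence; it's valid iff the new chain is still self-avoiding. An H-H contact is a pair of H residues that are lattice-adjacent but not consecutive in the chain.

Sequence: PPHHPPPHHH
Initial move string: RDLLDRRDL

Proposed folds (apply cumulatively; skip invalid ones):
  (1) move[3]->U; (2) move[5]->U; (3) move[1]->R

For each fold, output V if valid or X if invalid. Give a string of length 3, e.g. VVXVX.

Initial: RDLLDRRDL -> [(0, 0), (1, 0), (1, -1), (0, -1), (-1, -1), (-1, -2), (0, -2), (1, -2), (1, -3), (0, -3)]
Fold 1: move[3]->U => RDLUDRRDL INVALID (collision), skipped
Fold 2: move[5]->U => RDLLDURDL INVALID (collision), skipped
Fold 3: move[1]->R => RRLLDRRDL INVALID (collision), skipped

Answer: XXX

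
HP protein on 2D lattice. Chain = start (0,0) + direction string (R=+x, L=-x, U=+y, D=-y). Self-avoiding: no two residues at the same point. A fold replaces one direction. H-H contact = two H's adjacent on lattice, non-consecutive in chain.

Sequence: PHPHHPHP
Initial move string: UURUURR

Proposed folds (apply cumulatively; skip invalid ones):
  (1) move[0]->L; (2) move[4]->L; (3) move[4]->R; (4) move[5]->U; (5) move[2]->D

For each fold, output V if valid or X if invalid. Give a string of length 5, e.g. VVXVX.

Initial: UURUURR -> [(0, 0), (0, 1), (0, 2), (1, 2), (1, 3), (1, 4), (2, 4), (3, 4)]
Fold 1: move[0]->L => LURUURR VALID
Fold 2: move[4]->L => LURULRR INVALID (collision), skipped
Fold 3: move[4]->R => LURURRR VALID
Fold 4: move[5]->U => LURURUR VALID
Fold 5: move[2]->D => LUDURUR INVALID (collision), skipped

Answer: VXVVX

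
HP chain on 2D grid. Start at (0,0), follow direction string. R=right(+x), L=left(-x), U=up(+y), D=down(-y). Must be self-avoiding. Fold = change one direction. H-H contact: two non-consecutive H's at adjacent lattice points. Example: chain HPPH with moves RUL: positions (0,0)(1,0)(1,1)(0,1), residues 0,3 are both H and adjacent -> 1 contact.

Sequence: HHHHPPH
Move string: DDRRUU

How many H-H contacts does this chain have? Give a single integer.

Answer: 0

Derivation:
Positions: [(0, 0), (0, -1), (0, -2), (1, -2), (2, -2), (2, -1), (2, 0)]
No H-H contacts found.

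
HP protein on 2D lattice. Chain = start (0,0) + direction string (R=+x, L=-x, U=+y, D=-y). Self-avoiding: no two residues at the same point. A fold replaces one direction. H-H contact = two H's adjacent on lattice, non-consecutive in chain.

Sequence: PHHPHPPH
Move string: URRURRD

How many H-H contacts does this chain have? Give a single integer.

Positions: [(0, 0), (0, 1), (1, 1), (2, 1), (2, 2), (3, 2), (4, 2), (4, 1)]
No H-H contacts found.

Answer: 0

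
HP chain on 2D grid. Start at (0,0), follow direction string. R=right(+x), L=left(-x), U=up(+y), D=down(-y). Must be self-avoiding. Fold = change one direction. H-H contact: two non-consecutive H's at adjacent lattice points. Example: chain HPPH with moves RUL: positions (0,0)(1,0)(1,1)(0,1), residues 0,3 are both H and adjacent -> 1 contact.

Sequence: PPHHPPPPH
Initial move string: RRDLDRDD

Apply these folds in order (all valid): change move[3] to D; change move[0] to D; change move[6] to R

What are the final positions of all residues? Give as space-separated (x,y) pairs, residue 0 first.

Answer: (0,0) (0,-1) (1,-1) (1,-2) (1,-3) (1,-4) (2,-4) (3,-4) (3,-5)

Derivation:
Initial moves: RRDLDRDD
Fold: move[3]->D => RRDDDRDD (positions: [(0, 0), (1, 0), (2, 0), (2, -1), (2, -2), (2, -3), (3, -3), (3, -4), (3, -5)])
Fold: move[0]->D => DRDDDRDD (positions: [(0, 0), (0, -1), (1, -1), (1, -2), (1, -3), (1, -4), (2, -4), (2, -5), (2, -6)])
Fold: move[6]->R => DRDDDRRD (positions: [(0, 0), (0, -1), (1, -1), (1, -2), (1, -3), (1, -4), (2, -4), (3, -4), (3, -5)])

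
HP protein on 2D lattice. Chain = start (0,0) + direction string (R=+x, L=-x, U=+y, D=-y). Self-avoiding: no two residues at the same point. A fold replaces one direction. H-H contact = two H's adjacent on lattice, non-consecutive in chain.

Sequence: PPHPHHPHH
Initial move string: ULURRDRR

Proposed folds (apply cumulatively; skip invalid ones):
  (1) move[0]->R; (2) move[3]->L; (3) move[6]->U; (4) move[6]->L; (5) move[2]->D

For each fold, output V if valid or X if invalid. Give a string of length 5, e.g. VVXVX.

Answer: XXXXX

Derivation:
Initial: ULURRDRR -> [(0, 0), (0, 1), (-1, 1), (-1, 2), (0, 2), (1, 2), (1, 1), (2, 1), (3, 1)]
Fold 1: move[0]->R => RLURRDRR INVALID (collision), skipped
Fold 2: move[3]->L => ULULRDRR INVALID (collision), skipped
Fold 3: move[6]->U => ULURRDUR INVALID (collision), skipped
Fold 4: move[6]->L => ULURRDLR INVALID (collision), skipped
Fold 5: move[2]->D => ULDRRDRR INVALID (collision), skipped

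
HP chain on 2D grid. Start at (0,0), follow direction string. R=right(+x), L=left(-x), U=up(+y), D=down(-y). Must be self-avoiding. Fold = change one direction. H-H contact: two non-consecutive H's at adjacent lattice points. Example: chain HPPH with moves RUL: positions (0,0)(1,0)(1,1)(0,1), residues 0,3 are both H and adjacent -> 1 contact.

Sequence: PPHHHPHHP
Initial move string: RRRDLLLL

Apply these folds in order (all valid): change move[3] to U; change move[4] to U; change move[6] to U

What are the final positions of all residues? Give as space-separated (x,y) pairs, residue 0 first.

Initial moves: RRRDLLLL
Fold: move[3]->U => RRRULLLL (positions: [(0, 0), (1, 0), (2, 0), (3, 0), (3, 1), (2, 1), (1, 1), (0, 1), (-1, 1)])
Fold: move[4]->U => RRRUULLL (positions: [(0, 0), (1, 0), (2, 0), (3, 0), (3, 1), (3, 2), (2, 2), (1, 2), (0, 2)])
Fold: move[6]->U => RRRUULUL (positions: [(0, 0), (1, 0), (2, 0), (3, 0), (3, 1), (3, 2), (2, 2), (2, 3), (1, 3)])

Answer: (0,0) (1,0) (2,0) (3,0) (3,1) (3,2) (2,2) (2,3) (1,3)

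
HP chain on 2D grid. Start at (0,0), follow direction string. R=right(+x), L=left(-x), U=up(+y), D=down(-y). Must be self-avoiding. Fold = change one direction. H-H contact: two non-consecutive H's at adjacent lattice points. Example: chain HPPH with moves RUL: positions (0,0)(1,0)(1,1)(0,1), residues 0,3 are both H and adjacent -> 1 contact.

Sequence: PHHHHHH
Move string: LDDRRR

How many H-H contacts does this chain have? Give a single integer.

Positions: [(0, 0), (-1, 0), (-1, -1), (-1, -2), (0, -2), (1, -2), (2, -2)]
No H-H contacts found.

Answer: 0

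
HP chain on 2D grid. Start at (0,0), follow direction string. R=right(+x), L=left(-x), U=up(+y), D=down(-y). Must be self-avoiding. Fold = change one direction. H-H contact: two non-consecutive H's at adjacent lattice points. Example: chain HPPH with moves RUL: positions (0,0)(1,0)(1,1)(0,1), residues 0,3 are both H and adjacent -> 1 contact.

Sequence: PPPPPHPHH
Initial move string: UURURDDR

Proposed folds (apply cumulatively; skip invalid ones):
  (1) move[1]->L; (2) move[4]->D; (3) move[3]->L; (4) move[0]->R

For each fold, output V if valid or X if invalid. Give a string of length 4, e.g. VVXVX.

Initial: UURURDDR -> [(0, 0), (0, 1), (0, 2), (1, 2), (1, 3), (2, 3), (2, 2), (2, 1), (3, 1)]
Fold 1: move[1]->L => ULRURDDR INVALID (collision), skipped
Fold 2: move[4]->D => UURUDDDR INVALID (collision), skipped
Fold 3: move[3]->L => UURLRDDR INVALID (collision), skipped
Fold 4: move[0]->R => RURURDDR VALID

Answer: XXXV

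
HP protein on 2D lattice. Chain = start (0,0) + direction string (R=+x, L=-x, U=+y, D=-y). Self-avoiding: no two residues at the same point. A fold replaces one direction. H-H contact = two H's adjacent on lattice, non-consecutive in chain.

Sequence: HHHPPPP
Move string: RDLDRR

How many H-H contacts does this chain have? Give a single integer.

Positions: [(0, 0), (1, 0), (1, -1), (0, -1), (0, -2), (1, -2), (2, -2)]
No H-H contacts found.

Answer: 0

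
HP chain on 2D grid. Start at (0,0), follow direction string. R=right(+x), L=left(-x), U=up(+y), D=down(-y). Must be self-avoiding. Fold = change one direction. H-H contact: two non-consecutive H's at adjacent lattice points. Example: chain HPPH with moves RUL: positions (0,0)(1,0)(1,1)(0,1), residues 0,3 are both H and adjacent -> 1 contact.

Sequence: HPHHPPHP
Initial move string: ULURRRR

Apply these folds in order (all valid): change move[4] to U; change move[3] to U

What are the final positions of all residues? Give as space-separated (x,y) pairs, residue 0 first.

Initial moves: ULURRRR
Fold: move[4]->U => ULURURR (positions: [(0, 0), (0, 1), (-1, 1), (-1, 2), (0, 2), (0, 3), (1, 3), (2, 3)])
Fold: move[3]->U => ULUUURR (positions: [(0, 0), (0, 1), (-1, 1), (-1, 2), (-1, 3), (-1, 4), (0, 4), (1, 4)])

Answer: (0,0) (0,1) (-1,1) (-1,2) (-1,3) (-1,4) (0,4) (1,4)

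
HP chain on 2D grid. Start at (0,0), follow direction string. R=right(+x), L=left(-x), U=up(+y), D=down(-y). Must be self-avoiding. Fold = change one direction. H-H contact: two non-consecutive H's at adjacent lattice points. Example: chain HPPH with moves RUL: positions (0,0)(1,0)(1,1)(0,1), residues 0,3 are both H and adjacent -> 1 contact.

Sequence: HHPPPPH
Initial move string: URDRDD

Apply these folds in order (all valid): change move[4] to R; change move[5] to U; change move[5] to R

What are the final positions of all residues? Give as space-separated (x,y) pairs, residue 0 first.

Initial moves: URDRDD
Fold: move[4]->R => URDRRD (positions: [(0, 0), (0, 1), (1, 1), (1, 0), (2, 0), (3, 0), (3, -1)])
Fold: move[5]->U => URDRRU (positions: [(0, 0), (0, 1), (1, 1), (1, 0), (2, 0), (3, 0), (3, 1)])
Fold: move[5]->R => URDRRR (positions: [(0, 0), (0, 1), (1, 1), (1, 0), (2, 0), (3, 0), (4, 0)])

Answer: (0,0) (0,1) (1,1) (1,0) (2,0) (3,0) (4,0)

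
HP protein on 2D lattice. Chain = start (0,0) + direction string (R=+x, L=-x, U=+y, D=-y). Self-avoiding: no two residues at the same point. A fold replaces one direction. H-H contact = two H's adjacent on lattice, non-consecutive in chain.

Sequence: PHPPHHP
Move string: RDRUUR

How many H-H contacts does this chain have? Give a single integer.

Answer: 1

Derivation:
Positions: [(0, 0), (1, 0), (1, -1), (2, -1), (2, 0), (2, 1), (3, 1)]
H-H contact: residue 1 @(1,0) - residue 4 @(2, 0)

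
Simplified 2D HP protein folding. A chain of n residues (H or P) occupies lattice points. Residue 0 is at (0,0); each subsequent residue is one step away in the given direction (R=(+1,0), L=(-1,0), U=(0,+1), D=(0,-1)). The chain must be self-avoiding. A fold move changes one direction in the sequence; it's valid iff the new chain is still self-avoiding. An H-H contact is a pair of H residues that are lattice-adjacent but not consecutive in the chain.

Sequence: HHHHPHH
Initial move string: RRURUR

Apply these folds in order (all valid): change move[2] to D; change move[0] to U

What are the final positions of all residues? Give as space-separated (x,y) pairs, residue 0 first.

Answer: (0,0) (0,1) (1,1) (1,0) (2,0) (2,1) (3,1)

Derivation:
Initial moves: RRURUR
Fold: move[2]->D => RRDRUR (positions: [(0, 0), (1, 0), (2, 0), (2, -1), (3, -1), (3, 0), (4, 0)])
Fold: move[0]->U => URDRUR (positions: [(0, 0), (0, 1), (1, 1), (1, 0), (2, 0), (2, 1), (3, 1)])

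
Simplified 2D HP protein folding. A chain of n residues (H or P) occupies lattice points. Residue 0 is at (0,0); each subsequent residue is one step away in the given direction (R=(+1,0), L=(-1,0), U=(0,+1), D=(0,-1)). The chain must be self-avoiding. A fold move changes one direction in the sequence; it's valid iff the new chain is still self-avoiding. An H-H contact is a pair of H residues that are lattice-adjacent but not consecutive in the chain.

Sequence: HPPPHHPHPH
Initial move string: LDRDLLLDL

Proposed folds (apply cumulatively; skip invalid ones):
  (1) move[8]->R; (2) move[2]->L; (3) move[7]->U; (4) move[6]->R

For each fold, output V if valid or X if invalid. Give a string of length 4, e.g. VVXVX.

Answer: VVVX

Derivation:
Initial: LDRDLLLDL -> [(0, 0), (-1, 0), (-1, -1), (0, -1), (0, -2), (-1, -2), (-2, -2), (-3, -2), (-3, -3), (-4, -3)]
Fold 1: move[8]->R => LDRDLLLDR VALID
Fold 2: move[2]->L => LDLDLLLDR VALID
Fold 3: move[7]->U => LDLDLLLUR VALID
Fold 4: move[6]->R => LDLDLLRUR INVALID (collision), skipped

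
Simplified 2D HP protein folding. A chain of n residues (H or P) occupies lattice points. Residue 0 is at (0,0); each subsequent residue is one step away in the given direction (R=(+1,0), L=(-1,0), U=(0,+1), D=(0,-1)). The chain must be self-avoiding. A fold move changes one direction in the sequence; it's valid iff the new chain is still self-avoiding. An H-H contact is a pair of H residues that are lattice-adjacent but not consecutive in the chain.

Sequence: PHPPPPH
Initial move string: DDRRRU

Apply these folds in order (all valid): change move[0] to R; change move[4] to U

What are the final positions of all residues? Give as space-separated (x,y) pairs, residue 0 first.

Answer: (0,0) (1,0) (1,-1) (2,-1) (3,-1) (3,0) (3,1)

Derivation:
Initial moves: DDRRRU
Fold: move[0]->R => RDRRRU (positions: [(0, 0), (1, 0), (1, -1), (2, -1), (3, -1), (4, -1), (4, 0)])
Fold: move[4]->U => RDRRUU (positions: [(0, 0), (1, 0), (1, -1), (2, -1), (3, -1), (3, 0), (3, 1)])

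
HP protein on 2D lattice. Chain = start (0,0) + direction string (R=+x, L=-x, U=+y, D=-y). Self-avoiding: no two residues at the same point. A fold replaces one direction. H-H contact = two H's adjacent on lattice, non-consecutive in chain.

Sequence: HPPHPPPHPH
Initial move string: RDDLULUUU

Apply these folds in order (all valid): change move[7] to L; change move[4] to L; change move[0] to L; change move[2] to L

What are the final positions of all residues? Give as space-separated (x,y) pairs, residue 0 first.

Answer: (0,0) (-1,0) (-1,-1) (-2,-1) (-3,-1) (-4,-1) (-5,-1) (-5,0) (-6,0) (-6,1)

Derivation:
Initial moves: RDDLULUUU
Fold: move[7]->L => RDDLULULU (positions: [(0, 0), (1, 0), (1, -1), (1, -2), (0, -2), (0, -1), (-1, -1), (-1, 0), (-2, 0), (-2, 1)])
Fold: move[4]->L => RDDLLLULU (positions: [(0, 0), (1, 0), (1, -1), (1, -2), (0, -2), (-1, -2), (-2, -2), (-2, -1), (-3, -1), (-3, 0)])
Fold: move[0]->L => LDDLLLULU (positions: [(0, 0), (-1, 0), (-1, -1), (-1, -2), (-2, -2), (-3, -2), (-4, -2), (-4, -1), (-5, -1), (-5, 0)])
Fold: move[2]->L => LDLLLLULU (positions: [(0, 0), (-1, 0), (-1, -1), (-2, -1), (-3, -1), (-4, -1), (-5, -1), (-5, 0), (-6, 0), (-6, 1)])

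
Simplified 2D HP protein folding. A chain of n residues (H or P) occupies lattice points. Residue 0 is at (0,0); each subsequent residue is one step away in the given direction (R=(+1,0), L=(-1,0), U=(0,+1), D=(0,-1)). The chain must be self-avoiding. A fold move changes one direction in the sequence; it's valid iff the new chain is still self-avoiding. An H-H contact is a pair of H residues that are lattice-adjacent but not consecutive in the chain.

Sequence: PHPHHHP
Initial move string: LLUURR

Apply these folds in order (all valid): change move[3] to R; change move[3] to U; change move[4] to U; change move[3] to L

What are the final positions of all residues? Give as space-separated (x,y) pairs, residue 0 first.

Initial moves: LLUURR
Fold: move[3]->R => LLURRR (positions: [(0, 0), (-1, 0), (-2, 0), (-2, 1), (-1, 1), (0, 1), (1, 1)])
Fold: move[3]->U => LLUURR (positions: [(0, 0), (-1, 0), (-2, 0), (-2, 1), (-2, 2), (-1, 2), (0, 2)])
Fold: move[4]->U => LLUUUR (positions: [(0, 0), (-1, 0), (-2, 0), (-2, 1), (-2, 2), (-2, 3), (-1, 3)])
Fold: move[3]->L => LLULUR (positions: [(0, 0), (-1, 0), (-2, 0), (-2, 1), (-3, 1), (-3, 2), (-2, 2)])

Answer: (0,0) (-1,0) (-2,0) (-2,1) (-3,1) (-3,2) (-2,2)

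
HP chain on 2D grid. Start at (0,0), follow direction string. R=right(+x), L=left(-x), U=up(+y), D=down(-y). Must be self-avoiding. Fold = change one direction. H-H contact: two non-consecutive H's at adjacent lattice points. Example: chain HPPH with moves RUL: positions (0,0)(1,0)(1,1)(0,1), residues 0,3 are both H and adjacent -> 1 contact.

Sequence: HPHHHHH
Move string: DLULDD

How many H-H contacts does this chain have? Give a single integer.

Positions: [(0, 0), (0, -1), (-1, -1), (-1, 0), (-2, 0), (-2, -1), (-2, -2)]
H-H contact: residue 0 @(0,0) - residue 3 @(-1, 0)
H-H contact: residue 2 @(-1,-1) - residue 5 @(-2, -1)

Answer: 2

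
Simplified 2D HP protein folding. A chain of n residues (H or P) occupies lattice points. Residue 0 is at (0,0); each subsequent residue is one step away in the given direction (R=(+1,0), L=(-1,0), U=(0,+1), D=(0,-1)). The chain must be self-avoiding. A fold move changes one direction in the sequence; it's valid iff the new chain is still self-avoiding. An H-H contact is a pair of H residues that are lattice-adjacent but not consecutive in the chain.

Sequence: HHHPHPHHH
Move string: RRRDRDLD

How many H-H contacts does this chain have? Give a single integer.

Answer: 1

Derivation:
Positions: [(0, 0), (1, 0), (2, 0), (3, 0), (3, -1), (4, -1), (4, -2), (3, -2), (3, -3)]
H-H contact: residue 4 @(3,-1) - residue 7 @(3, -2)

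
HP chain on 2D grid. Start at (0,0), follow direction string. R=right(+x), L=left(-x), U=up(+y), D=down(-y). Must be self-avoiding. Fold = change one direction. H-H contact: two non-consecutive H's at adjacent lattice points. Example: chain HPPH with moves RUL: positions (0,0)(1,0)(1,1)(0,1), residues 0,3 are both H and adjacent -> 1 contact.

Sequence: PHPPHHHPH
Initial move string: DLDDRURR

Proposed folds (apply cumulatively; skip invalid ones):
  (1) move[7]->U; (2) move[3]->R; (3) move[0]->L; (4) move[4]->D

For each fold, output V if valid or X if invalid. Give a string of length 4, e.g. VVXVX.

Answer: VVXX

Derivation:
Initial: DLDDRURR -> [(0, 0), (0, -1), (-1, -1), (-1, -2), (-1, -3), (0, -3), (0, -2), (1, -2), (2, -2)]
Fold 1: move[7]->U => DLDDRURU VALID
Fold 2: move[3]->R => DLDRRURU VALID
Fold 3: move[0]->L => LLDRRURU INVALID (collision), skipped
Fold 4: move[4]->D => DLDRDURU INVALID (collision), skipped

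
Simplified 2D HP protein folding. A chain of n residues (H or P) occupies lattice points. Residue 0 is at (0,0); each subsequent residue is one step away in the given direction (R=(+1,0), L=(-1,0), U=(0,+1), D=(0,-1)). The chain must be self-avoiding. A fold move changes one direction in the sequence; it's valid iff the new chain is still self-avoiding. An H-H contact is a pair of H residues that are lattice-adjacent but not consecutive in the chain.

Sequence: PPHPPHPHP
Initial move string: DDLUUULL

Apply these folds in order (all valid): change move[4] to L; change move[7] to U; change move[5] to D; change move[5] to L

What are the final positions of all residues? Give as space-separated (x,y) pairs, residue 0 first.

Initial moves: DDLUUULL
Fold: move[4]->L => DDLULULL (positions: [(0, 0), (0, -1), (0, -2), (-1, -2), (-1, -1), (-2, -1), (-2, 0), (-3, 0), (-4, 0)])
Fold: move[7]->U => DDLULULU (positions: [(0, 0), (0, -1), (0, -2), (-1, -2), (-1, -1), (-2, -1), (-2, 0), (-3, 0), (-3, 1)])
Fold: move[5]->D => DDLULDLU (positions: [(0, 0), (0, -1), (0, -2), (-1, -2), (-1, -1), (-2, -1), (-2, -2), (-3, -2), (-3, -1)])
Fold: move[5]->L => DDLULLLU (positions: [(0, 0), (0, -1), (0, -2), (-1, -2), (-1, -1), (-2, -1), (-3, -1), (-4, -1), (-4, 0)])

Answer: (0,0) (0,-1) (0,-2) (-1,-2) (-1,-1) (-2,-1) (-3,-1) (-4,-1) (-4,0)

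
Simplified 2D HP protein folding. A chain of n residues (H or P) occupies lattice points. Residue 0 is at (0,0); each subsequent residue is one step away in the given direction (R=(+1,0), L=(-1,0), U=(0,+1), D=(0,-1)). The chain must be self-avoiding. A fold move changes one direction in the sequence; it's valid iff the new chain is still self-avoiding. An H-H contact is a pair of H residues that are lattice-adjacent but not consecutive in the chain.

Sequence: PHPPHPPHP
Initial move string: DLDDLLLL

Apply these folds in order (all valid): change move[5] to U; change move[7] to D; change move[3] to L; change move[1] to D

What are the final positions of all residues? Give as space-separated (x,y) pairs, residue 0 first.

Answer: (0,0) (0,-1) (0,-2) (0,-3) (-1,-3) (-2,-3) (-2,-2) (-3,-2) (-3,-3)

Derivation:
Initial moves: DLDDLLLL
Fold: move[5]->U => DLDDLULL (positions: [(0, 0), (0, -1), (-1, -1), (-1, -2), (-1, -3), (-2, -3), (-2, -2), (-3, -2), (-4, -2)])
Fold: move[7]->D => DLDDLULD (positions: [(0, 0), (0, -1), (-1, -1), (-1, -2), (-1, -3), (-2, -3), (-2, -2), (-3, -2), (-3, -3)])
Fold: move[3]->L => DLDLLULD (positions: [(0, 0), (0, -1), (-1, -1), (-1, -2), (-2, -2), (-3, -2), (-3, -1), (-4, -1), (-4, -2)])
Fold: move[1]->D => DDDLLULD (positions: [(0, 0), (0, -1), (0, -2), (0, -3), (-1, -3), (-2, -3), (-2, -2), (-3, -2), (-3, -3)])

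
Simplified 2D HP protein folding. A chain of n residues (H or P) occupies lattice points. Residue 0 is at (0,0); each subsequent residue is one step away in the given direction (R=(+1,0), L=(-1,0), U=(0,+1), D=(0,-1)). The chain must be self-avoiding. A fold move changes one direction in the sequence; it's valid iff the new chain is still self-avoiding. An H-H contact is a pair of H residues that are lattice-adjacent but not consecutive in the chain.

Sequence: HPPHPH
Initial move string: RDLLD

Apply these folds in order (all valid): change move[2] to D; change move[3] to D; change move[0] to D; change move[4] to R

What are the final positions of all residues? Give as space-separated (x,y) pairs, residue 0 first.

Answer: (0,0) (0,-1) (0,-2) (0,-3) (0,-4) (1,-4)

Derivation:
Initial moves: RDLLD
Fold: move[2]->D => RDDLD (positions: [(0, 0), (1, 0), (1, -1), (1, -2), (0, -2), (0, -3)])
Fold: move[3]->D => RDDDD (positions: [(0, 0), (1, 0), (1, -1), (1, -2), (1, -3), (1, -4)])
Fold: move[0]->D => DDDDD (positions: [(0, 0), (0, -1), (0, -2), (0, -3), (0, -4), (0, -5)])
Fold: move[4]->R => DDDDR (positions: [(0, 0), (0, -1), (0, -2), (0, -3), (0, -4), (1, -4)])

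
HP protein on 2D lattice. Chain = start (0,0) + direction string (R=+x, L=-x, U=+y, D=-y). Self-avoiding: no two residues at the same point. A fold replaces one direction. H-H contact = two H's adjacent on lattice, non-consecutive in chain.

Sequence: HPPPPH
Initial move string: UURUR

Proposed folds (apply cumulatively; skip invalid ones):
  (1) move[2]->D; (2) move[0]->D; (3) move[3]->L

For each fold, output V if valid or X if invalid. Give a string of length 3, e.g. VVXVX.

Initial: UURUR -> [(0, 0), (0, 1), (0, 2), (1, 2), (1, 3), (2, 3)]
Fold 1: move[2]->D => UUDUR INVALID (collision), skipped
Fold 2: move[0]->D => DURUR INVALID (collision), skipped
Fold 3: move[3]->L => UURLR INVALID (collision), skipped

Answer: XXX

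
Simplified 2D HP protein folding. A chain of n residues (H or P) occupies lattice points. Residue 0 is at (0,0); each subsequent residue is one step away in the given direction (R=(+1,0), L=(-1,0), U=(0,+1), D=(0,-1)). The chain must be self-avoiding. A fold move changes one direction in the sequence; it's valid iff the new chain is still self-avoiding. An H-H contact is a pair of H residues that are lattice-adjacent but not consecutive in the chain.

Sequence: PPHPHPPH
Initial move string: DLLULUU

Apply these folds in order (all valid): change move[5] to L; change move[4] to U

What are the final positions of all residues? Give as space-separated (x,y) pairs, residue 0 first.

Answer: (0,0) (0,-1) (-1,-1) (-2,-1) (-2,0) (-2,1) (-3,1) (-3,2)

Derivation:
Initial moves: DLLULUU
Fold: move[5]->L => DLLULLU (positions: [(0, 0), (0, -1), (-1, -1), (-2, -1), (-2, 0), (-3, 0), (-4, 0), (-4, 1)])
Fold: move[4]->U => DLLUULU (positions: [(0, 0), (0, -1), (-1, -1), (-2, -1), (-2, 0), (-2, 1), (-3, 1), (-3, 2)])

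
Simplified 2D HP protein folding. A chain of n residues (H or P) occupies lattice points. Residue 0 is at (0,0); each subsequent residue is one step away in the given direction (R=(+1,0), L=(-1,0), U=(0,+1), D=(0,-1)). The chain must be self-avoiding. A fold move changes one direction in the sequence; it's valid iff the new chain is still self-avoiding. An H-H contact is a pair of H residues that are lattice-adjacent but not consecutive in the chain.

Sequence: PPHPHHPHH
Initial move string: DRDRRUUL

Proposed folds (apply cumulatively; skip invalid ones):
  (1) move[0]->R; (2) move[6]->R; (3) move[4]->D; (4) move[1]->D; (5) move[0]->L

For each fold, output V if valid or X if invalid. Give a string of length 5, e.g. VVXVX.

Initial: DRDRRUUL -> [(0, 0), (0, -1), (1, -1), (1, -2), (2, -2), (3, -2), (3, -1), (3, 0), (2, 0)]
Fold 1: move[0]->R => RRDRRUUL VALID
Fold 2: move[6]->R => RRDRRURL INVALID (collision), skipped
Fold 3: move[4]->D => RRDRDUUL INVALID (collision), skipped
Fold 4: move[1]->D => RDDRRUUL VALID
Fold 5: move[0]->L => LDDRRUUL INVALID (collision), skipped

Answer: VXXVX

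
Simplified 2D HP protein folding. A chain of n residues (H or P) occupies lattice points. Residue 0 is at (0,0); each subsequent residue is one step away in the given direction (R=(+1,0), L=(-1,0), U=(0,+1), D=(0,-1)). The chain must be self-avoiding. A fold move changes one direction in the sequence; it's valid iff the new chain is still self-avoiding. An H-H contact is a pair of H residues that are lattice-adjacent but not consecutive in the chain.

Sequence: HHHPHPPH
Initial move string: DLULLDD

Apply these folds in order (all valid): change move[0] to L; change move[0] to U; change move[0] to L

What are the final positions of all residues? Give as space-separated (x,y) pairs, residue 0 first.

Initial moves: DLULLDD
Fold: move[0]->L => LLULLDD (positions: [(0, 0), (-1, 0), (-2, 0), (-2, 1), (-3, 1), (-4, 1), (-4, 0), (-4, -1)])
Fold: move[0]->U => ULULLDD (positions: [(0, 0), (0, 1), (-1, 1), (-1, 2), (-2, 2), (-3, 2), (-3, 1), (-3, 0)])
Fold: move[0]->L => LLULLDD (positions: [(0, 0), (-1, 0), (-2, 0), (-2, 1), (-3, 1), (-4, 1), (-4, 0), (-4, -1)])

Answer: (0,0) (-1,0) (-2,0) (-2,1) (-3,1) (-4,1) (-4,0) (-4,-1)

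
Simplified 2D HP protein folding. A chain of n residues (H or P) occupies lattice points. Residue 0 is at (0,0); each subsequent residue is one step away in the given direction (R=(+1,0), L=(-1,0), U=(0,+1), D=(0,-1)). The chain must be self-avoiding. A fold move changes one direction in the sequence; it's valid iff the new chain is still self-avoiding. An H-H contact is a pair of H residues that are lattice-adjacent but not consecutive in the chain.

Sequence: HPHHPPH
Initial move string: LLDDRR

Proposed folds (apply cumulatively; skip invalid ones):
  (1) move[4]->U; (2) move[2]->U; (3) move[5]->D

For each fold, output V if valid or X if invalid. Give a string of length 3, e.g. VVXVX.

Initial: LLDDRR -> [(0, 0), (-1, 0), (-2, 0), (-2, -1), (-2, -2), (-1, -2), (0, -2)]
Fold 1: move[4]->U => LLDDUR INVALID (collision), skipped
Fold 2: move[2]->U => LLUDRR INVALID (collision), skipped
Fold 3: move[5]->D => LLDDRD VALID

Answer: XXV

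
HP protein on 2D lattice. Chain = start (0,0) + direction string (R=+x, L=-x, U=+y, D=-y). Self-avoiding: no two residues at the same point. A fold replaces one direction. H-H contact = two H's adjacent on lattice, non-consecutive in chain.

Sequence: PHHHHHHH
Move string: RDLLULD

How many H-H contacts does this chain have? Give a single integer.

Positions: [(0, 0), (1, 0), (1, -1), (0, -1), (-1, -1), (-1, 0), (-2, 0), (-2, -1)]
H-H contact: residue 4 @(-1,-1) - residue 7 @(-2, -1)

Answer: 1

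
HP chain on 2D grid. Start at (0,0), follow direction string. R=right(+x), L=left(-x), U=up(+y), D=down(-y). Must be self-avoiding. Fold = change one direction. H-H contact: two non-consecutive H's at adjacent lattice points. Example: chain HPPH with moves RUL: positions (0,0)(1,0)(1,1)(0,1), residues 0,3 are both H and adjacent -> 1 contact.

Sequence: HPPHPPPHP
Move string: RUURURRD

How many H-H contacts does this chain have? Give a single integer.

Answer: 0

Derivation:
Positions: [(0, 0), (1, 0), (1, 1), (1, 2), (2, 2), (2, 3), (3, 3), (4, 3), (4, 2)]
No H-H contacts found.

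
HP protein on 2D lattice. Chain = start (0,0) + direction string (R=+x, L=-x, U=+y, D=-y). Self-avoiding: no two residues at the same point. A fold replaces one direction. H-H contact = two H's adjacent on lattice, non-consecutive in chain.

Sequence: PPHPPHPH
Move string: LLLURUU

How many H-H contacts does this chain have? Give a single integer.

Answer: 1

Derivation:
Positions: [(0, 0), (-1, 0), (-2, 0), (-3, 0), (-3, 1), (-2, 1), (-2, 2), (-2, 3)]
H-H contact: residue 2 @(-2,0) - residue 5 @(-2, 1)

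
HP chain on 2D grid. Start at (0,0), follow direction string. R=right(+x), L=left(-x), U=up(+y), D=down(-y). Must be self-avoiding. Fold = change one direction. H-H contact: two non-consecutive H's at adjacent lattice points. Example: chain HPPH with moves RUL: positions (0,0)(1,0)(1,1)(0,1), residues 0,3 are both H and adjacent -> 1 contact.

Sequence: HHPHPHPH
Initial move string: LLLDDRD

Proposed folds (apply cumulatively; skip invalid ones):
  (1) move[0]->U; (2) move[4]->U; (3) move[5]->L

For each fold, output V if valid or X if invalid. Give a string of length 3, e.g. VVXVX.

Initial: LLLDDRD -> [(0, 0), (-1, 0), (-2, 0), (-3, 0), (-3, -1), (-3, -2), (-2, -2), (-2, -3)]
Fold 1: move[0]->U => ULLDDRD VALID
Fold 2: move[4]->U => ULLDURD INVALID (collision), skipped
Fold 3: move[5]->L => ULLDDLD VALID

Answer: VXV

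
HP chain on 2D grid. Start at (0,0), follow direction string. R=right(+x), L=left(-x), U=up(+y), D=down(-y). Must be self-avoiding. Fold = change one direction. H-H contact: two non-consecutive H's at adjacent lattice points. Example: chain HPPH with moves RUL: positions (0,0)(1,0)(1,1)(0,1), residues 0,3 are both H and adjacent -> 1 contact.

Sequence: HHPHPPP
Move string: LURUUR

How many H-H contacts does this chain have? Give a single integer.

Positions: [(0, 0), (-1, 0), (-1, 1), (0, 1), (0, 2), (0, 3), (1, 3)]
H-H contact: residue 0 @(0,0) - residue 3 @(0, 1)

Answer: 1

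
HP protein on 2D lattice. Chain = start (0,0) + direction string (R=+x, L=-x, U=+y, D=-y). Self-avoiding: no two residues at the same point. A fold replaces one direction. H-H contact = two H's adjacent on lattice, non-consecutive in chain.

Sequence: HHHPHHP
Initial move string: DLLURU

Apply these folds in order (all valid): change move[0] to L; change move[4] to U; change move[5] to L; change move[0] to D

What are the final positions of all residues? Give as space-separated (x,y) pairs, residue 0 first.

Initial moves: DLLURU
Fold: move[0]->L => LLLURU (positions: [(0, 0), (-1, 0), (-2, 0), (-3, 0), (-3, 1), (-2, 1), (-2, 2)])
Fold: move[4]->U => LLLUUU (positions: [(0, 0), (-1, 0), (-2, 0), (-3, 0), (-3, 1), (-3, 2), (-3, 3)])
Fold: move[5]->L => LLLUUL (positions: [(0, 0), (-1, 0), (-2, 0), (-3, 0), (-3, 1), (-3, 2), (-4, 2)])
Fold: move[0]->D => DLLUUL (positions: [(0, 0), (0, -1), (-1, -1), (-2, -1), (-2, 0), (-2, 1), (-3, 1)])

Answer: (0,0) (0,-1) (-1,-1) (-2,-1) (-2,0) (-2,1) (-3,1)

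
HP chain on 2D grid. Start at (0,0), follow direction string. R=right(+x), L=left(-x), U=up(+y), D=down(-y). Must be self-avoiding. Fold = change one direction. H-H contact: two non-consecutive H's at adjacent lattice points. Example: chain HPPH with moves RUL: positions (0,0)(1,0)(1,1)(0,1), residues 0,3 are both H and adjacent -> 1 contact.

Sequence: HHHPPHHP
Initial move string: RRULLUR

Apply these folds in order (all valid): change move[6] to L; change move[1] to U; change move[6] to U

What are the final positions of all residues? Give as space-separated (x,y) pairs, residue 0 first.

Answer: (0,0) (1,0) (1,1) (1,2) (0,2) (-1,2) (-1,3) (-1,4)

Derivation:
Initial moves: RRULLUR
Fold: move[6]->L => RRULLUL (positions: [(0, 0), (1, 0), (2, 0), (2, 1), (1, 1), (0, 1), (0, 2), (-1, 2)])
Fold: move[1]->U => RUULLUL (positions: [(0, 0), (1, 0), (1, 1), (1, 2), (0, 2), (-1, 2), (-1, 3), (-2, 3)])
Fold: move[6]->U => RUULLUU (positions: [(0, 0), (1, 0), (1, 1), (1, 2), (0, 2), (-1, 2), (-1, 3), (-1, 4)])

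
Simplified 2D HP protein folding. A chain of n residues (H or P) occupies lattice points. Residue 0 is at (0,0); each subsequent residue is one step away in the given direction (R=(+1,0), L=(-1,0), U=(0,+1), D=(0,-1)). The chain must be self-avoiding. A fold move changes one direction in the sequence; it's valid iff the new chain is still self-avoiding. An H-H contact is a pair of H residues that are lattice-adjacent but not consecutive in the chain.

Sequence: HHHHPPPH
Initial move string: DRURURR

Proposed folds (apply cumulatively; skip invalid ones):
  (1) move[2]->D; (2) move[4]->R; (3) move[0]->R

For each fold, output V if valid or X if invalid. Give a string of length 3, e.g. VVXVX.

Initial: DRURURR -> [(0, 0), (0, -1), (1, -1), (1, 0), (2, 0), (2, 1), (3, 1), (4, 1)]
Fold 1: move[2]->D => DRDRURR VALID
Fold 2: move[4]->R => DRDRRRR VALID
Fold 3: move[0]->R => RRDRRRR VALID

Answer: VVV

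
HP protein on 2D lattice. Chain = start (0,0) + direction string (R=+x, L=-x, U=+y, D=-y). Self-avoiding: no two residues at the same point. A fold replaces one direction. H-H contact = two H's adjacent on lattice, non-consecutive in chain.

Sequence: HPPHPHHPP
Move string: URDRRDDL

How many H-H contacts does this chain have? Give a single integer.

Answer: 1

Derivation:
Positions: [(0, 0), (0, 1), (1, 1), (1, 0), (2, 0), (3, 0), (3, -1), (3, -2), (2, -2)]
H-H contact: residue 0 @(0,0) - residue 3 @(1, 0)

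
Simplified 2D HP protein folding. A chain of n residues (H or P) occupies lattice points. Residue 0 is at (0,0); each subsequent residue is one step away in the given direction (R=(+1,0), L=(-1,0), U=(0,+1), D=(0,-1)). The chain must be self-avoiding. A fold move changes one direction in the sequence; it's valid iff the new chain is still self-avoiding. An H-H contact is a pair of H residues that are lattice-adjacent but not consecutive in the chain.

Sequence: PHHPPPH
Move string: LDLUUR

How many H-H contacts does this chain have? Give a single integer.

Answer: 1

Derivation:
Positions: [(0, 0), (-1, 0), (-1, -1), (-2, -1), (-2, 0), (-2, 1), (-1, 1)]
H-H contact: residue 1 @(-1,0) - residue 6 @(-1, 1)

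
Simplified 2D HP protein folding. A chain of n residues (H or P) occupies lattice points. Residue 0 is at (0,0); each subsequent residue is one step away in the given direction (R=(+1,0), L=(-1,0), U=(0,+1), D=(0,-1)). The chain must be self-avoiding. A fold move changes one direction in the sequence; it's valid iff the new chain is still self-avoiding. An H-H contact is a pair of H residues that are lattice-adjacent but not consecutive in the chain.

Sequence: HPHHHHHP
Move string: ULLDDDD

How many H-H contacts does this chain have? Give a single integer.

Positions: [(0, 0), (0, 1), (-1, 1), (-2, 1), (-2, 0), (-2, -1), (-2, -2), (-2, -3)]
No H-H contacts found.

Answer: 0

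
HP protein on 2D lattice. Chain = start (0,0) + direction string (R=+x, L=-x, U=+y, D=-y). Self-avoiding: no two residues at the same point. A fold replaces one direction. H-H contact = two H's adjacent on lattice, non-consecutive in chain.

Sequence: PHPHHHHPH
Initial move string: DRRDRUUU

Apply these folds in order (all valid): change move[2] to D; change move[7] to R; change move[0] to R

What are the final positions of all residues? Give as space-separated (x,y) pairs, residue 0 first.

Initial moves: DRRDRUUU
Fold: move[2]->D => DRDDRUUU (positions: [(0, 0), (0, -1), (1, -1), (1, -2), (1, -3), (2, -3), (2, -2), (2, -1), (2, 0)])
Fold: move[7]->R => DRDDRUUR (positions: [(0, 0), (0, -1), (1, -1), (1, -2), (1, -3), (2, -3), (2, -2), (2, -1), (3, -1)])
Fold: move[0]->R => RRDDRUUR (positions: [(0, 0), (1, 0), (2, 0), (2, -1), (2, -2), (3, -2), (3, -1), (3, 0), (4, 0)])

Answer: (0,0) (1,0) (2,0) (2,-1) (2,-2) (3,-2) (3,-1) (3,0) (4,0)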